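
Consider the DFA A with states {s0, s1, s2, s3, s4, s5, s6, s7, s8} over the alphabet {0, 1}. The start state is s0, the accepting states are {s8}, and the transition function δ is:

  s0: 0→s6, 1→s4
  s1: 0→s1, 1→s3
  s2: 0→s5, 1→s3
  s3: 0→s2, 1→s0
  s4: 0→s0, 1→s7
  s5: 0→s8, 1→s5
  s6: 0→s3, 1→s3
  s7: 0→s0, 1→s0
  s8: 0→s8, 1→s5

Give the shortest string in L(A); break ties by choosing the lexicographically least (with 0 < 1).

00000

A breadth-first search from s0 reaches an accepting state first via the path s0 → s6 → s3 → s2 → s5 → s8 on input 00000.
No string of length < 5 is accepted (BFS exhausts all shorter strings without reaching an accepting state), and 00000 is the lexicographically least accepting string of length 5.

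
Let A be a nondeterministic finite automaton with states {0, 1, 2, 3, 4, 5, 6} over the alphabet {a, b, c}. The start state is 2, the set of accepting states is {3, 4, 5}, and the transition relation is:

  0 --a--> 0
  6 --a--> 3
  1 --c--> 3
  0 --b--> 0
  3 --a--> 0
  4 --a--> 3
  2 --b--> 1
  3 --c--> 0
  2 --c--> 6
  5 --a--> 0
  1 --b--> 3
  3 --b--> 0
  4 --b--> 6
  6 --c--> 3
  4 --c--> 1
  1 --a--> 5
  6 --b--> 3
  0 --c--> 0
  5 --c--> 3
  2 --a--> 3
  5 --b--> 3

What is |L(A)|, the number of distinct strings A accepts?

The useful subgraph on states {1, 2, 3, 5, 6} is acyclic, so L(A) is finite; the longest accepting path visits 4 useful states, giving maximum string length 3.
Counting accepting paths from 2 by length: 1 of length 1, 6 of length 2, 2 of length 3. Total 9.

9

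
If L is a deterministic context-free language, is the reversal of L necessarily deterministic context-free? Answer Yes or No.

L = {c bⁿaⁿ : n≥0} ∪ {d b²ⁿaⁿ : n≥0} is a DCFL: the first symbol tells a deterministic PDA whether to pop one or two b's per a. Its reversal Lᴿ = {aⁿbⁿ c : n≥0} ∪ {aⁿb²ⁿ d : n≥0} is not. DCFLs are closed under right quotient by regular languages, and Lᴿ/{c, d} = {aⁿbⁿ : n≥0} ∪ {aⁿb²ⁿ : n≥0} — the standard context-free language accepted by no deterministic PDA (intuitively the machine would have to commit to a b-to-a ratio before the distinguishing marker arrives; formally, a DPDA for it would have a single run on aⁿb²ⁿ, accepting after the prefix aⁿbⁿ and accepting again after n more b's; an ordinary PDA that simulates it on a's and b's and, at any moment when it is accepting, may switch to reading only a fresh letter e while feeding each e to the simulation as a b, would accept aⁱbʲeᵏ (k≥1) exactly when both aⁱbʲ and aⁱbʲ⁺ᵏ are in the language, i.e. its language intersected with the regular set a*b*e⁺ would be exactly {aⁿbⁿeⁿ : n≥1} — impossible, since context-free languages are closed under intersection with regular sets and {aⁿbⁿeⁿ} is not context-free). So Lᴿ cannot be a DCFL.

No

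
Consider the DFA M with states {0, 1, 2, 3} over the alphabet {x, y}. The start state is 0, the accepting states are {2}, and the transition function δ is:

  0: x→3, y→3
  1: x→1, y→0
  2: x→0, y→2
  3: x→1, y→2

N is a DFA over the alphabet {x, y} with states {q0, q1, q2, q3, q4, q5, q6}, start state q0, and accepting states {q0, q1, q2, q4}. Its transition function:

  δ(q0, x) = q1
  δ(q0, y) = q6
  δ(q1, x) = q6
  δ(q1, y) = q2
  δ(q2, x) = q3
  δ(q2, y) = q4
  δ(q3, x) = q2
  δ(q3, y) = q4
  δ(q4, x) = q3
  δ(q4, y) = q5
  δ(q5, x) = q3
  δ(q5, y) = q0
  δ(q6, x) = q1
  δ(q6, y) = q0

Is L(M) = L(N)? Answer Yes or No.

No

The string yyy is accepted by M but rejected by N.
So L(M) ≠ L(N).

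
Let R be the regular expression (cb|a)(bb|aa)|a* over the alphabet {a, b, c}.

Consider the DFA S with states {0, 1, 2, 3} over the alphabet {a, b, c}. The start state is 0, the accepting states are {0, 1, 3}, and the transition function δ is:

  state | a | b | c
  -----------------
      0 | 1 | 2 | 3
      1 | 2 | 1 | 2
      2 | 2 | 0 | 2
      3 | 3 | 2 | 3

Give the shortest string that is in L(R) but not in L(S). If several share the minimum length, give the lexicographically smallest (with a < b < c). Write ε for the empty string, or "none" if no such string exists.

aa

The string aa is accepted by R but not by S.
No shorter string lies in the difference, and aa is the lexicographically first length-2 string in L(R) \ L(S).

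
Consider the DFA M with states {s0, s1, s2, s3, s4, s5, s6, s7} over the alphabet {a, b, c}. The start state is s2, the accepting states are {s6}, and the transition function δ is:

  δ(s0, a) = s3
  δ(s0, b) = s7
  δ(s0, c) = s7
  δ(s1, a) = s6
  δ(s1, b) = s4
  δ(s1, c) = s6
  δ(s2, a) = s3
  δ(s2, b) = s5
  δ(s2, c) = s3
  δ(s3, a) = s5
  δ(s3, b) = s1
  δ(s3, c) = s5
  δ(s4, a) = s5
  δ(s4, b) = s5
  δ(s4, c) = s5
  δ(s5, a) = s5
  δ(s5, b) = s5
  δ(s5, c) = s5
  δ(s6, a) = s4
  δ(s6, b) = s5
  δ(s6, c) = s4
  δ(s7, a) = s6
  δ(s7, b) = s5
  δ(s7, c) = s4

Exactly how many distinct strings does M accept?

The useful subgraph on states {s1, s2, s3, s6} is acyclic, so L(M) is finite; the longest accepting path visits 4 useful states, giving maximum string length 3.
Counting accepting paths from s2 by length: 4 of length 3. Total 4.

4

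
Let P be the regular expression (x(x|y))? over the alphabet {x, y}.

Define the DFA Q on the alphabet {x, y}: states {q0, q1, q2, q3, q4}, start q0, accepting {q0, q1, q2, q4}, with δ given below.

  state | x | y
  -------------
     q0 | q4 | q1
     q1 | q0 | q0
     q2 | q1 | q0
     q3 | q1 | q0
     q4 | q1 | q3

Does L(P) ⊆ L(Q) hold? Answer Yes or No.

No

The string xy is in L(P) but not in L(Q).
So L(P) ⊄ L(Q).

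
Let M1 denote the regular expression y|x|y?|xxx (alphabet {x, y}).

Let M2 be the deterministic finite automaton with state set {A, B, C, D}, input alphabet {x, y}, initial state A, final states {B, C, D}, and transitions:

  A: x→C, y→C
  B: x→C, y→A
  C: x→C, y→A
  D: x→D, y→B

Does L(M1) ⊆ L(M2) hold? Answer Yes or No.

No

The empty string ε is in L(M1) but not in L(M2).
So L(M1) ⊄ L(M2).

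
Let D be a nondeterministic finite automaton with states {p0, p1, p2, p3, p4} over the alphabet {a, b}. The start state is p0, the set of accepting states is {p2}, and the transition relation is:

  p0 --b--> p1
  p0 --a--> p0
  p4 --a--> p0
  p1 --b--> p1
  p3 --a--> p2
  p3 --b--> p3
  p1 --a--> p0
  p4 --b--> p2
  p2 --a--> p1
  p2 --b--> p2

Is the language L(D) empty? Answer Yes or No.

The states reachable from the start state are {p0, p1}.
None of the accepting states {p2} is reachable, so no string is accepted and L(D) = ∅.

Yes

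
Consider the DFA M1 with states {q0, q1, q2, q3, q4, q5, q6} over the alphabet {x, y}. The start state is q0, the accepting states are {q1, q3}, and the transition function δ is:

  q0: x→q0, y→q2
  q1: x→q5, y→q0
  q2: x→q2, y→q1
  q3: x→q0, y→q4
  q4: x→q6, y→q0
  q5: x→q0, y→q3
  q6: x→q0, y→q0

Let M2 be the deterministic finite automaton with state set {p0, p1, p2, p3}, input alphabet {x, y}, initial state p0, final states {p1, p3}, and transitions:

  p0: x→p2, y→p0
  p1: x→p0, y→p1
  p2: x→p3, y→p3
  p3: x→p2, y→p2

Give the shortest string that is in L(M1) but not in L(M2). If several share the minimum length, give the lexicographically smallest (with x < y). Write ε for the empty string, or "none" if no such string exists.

The string yy is accepted by M1 but not by M2.
No shorter string lies in the difference, and yy is the lexicographically first length-2 string in L(M1) \ L(M2).

yy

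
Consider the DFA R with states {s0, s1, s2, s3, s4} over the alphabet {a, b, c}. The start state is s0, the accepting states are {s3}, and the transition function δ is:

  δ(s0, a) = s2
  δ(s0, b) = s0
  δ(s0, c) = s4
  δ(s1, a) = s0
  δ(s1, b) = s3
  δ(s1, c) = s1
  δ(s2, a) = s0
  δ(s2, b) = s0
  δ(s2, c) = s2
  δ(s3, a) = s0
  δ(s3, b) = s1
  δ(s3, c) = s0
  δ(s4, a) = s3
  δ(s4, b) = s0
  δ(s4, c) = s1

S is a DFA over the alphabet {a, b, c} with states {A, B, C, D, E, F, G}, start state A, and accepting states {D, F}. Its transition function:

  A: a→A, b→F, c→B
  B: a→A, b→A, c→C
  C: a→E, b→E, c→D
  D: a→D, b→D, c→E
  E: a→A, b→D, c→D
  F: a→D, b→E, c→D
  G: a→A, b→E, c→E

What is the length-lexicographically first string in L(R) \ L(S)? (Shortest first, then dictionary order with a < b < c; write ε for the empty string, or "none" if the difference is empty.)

ca

The string ca is accepted by R but not by S.
No shorter string lies in the difference, and ca is the lexicographically first length-2 string in L(R) \ L(S).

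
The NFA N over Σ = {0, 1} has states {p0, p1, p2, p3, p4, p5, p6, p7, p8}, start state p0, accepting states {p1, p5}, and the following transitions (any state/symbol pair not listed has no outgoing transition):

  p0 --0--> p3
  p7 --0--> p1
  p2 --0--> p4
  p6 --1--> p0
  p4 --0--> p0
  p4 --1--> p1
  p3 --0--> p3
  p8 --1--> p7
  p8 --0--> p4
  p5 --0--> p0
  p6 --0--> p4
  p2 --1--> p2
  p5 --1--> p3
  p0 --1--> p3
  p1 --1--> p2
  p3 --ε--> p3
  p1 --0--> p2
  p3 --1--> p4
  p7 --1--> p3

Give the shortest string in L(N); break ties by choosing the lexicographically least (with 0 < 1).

A breadth-first search from p0 reaches an accepting state first via the path p0 → p3 → p4 → p1 on input 011.
No string of length < 3 is accepted (BFS exhausts all shorter strings without reaching an accepting state), and 011 is the lexicographically least accepting string of length 3.

011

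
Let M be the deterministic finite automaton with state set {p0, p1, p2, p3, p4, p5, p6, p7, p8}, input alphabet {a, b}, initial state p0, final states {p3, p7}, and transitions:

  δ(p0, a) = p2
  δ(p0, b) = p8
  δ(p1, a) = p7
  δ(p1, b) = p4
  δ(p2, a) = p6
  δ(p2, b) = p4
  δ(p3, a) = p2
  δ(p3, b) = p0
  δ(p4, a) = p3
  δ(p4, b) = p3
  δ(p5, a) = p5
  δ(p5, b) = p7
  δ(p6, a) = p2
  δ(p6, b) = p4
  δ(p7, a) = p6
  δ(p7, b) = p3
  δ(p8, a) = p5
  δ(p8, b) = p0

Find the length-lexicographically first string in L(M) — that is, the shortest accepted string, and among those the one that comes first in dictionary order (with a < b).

A breadth-first search from p0 reaches an accepting state first via the path p0 → p2 → p4 → p3 on input aba.
No string of length < 3 is accepted (BFS exhausts all shorter strings without reaching an accepting state), and aba is the lexicographically least accepting string of length 3.

aba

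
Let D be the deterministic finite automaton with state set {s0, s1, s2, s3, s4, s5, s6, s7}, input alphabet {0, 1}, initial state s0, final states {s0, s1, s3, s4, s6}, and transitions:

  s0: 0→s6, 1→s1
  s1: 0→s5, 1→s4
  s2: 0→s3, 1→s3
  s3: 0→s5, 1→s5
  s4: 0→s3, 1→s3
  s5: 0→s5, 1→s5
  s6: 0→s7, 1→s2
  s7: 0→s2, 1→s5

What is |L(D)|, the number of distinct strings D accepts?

10

The useful subgraph on states {s0, s1, s2, s3, s4, s6, s7} is acyclic, so L(D) is finite; the longest accepting path visits 5 useful states, giving maximum string length 4.
Counting accepting paths from s0 by length: 1 of length 0, 2 of length 1, 1 of length 2, 4 of length 3, 2 of length 4. Total 10.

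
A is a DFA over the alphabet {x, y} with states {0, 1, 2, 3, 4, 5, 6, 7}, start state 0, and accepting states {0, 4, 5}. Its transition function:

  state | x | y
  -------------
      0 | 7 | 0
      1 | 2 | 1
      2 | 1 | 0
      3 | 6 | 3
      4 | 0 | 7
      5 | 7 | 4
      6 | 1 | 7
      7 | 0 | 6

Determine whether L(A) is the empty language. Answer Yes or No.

No

The empty string ε is accepted: the run 0 ends in the accepting state 0.
Since at least one string is accepted, L(A) is not empty.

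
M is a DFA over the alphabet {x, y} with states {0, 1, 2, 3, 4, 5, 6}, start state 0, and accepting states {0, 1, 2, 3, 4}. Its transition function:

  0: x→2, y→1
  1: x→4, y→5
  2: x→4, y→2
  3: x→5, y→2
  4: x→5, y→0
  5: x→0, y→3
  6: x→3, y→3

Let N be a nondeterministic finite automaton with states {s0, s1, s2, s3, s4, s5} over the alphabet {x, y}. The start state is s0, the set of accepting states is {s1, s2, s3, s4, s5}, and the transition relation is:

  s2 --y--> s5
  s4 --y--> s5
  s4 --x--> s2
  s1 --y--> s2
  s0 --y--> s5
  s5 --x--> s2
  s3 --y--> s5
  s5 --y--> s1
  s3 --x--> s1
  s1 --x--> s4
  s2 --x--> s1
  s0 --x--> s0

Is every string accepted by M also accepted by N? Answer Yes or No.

No

The empty string ε is in L(M) but not in L(N).
So L(M) ⊄ L(N).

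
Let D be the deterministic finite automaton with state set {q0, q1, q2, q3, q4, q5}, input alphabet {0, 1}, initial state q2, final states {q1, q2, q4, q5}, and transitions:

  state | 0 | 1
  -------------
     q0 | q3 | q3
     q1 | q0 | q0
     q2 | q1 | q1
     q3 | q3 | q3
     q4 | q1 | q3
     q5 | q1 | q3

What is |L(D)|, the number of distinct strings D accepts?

3

The useful subgraph on states {q1, q2} is acyclic, so L(D) is finite; the longest accepting path visits 2 useful states, giving maximum string length 1.
Counting accepting paths from q2 by length: 1 of length 0, 2 of length 1. Total 3.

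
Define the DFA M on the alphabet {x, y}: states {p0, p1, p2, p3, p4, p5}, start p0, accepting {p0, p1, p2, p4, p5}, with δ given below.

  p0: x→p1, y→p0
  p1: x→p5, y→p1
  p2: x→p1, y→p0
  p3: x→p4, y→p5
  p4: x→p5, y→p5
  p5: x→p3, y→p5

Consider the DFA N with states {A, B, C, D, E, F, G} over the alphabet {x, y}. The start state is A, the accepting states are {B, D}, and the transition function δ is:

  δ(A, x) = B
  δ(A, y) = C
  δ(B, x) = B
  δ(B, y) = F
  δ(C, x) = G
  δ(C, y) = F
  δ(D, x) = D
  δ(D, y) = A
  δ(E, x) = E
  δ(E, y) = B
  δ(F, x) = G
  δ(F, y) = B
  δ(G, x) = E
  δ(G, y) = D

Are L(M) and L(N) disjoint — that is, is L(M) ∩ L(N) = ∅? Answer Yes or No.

The string x is accepted by both M and N.
Hence L(M) ∩ L(N) ≠ ∅.

No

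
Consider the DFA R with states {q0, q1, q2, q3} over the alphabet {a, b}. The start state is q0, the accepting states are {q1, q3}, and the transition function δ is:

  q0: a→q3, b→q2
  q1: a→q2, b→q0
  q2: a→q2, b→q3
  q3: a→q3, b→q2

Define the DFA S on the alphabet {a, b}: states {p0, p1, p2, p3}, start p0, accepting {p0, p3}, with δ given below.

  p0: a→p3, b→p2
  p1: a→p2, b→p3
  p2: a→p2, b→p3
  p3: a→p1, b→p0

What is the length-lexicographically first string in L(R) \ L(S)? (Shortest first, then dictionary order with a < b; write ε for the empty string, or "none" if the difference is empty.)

The string aa is accepted by R but not by S.
No shorter string lies in the difference, and aa is the lexicographically first length-2 string in L(R) \ L(S).

aa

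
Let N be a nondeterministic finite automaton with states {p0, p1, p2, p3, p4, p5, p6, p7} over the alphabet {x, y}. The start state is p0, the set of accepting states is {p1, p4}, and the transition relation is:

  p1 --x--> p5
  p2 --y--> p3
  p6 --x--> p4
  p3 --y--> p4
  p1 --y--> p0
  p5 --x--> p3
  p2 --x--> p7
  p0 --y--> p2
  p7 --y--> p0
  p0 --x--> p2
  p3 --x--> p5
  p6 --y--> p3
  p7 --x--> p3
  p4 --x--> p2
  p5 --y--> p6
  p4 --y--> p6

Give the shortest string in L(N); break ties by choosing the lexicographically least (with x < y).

A breadth-first search from p0 reaches an accepting state first via the path p0 → p2 → p3 → p4 on input xyy.
No string of length < 3 is accepted (BFS exhausts all shorter strings without reaching an accepting state), and xyy is the lexicographically least accepting string of length 3.

xyy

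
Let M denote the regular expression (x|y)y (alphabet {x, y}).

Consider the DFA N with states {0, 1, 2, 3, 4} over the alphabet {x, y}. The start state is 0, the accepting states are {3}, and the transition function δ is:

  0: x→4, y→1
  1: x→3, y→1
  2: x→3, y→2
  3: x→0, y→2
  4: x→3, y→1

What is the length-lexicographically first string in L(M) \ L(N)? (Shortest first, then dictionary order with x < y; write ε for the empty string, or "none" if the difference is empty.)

xy

The string xy is accepted by M but not by N.
No shorter string lies in the difference, and xy is the lexicographically first length-2 string in L(M) \ L(N).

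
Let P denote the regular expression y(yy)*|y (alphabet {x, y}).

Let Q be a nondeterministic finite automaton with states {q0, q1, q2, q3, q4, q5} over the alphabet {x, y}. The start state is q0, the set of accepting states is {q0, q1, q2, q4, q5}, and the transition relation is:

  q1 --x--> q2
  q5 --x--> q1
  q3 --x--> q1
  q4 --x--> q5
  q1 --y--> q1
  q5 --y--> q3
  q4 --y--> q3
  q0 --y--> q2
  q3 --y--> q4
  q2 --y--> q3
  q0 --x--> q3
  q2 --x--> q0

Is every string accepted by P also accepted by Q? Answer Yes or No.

Converting the expression P to a DFA (subset construction, then merging equivalent states) gives the minimal DFA with states {p0, p1, p2}, start state p0, accepting states {p2} and transitions p0: x→p1, y→p2; p1: x→p1, y→p1; p2: x→p1, y→p0.
Exploring the product automaton P × Q from the start pair (p0, q0), following both machines on each input symbol, reaches 10 state pairs: (p0, q0), (p1, q3), (p2, q2), (p1, q1), (p1, q4), (p1, q0), (p0, q3), (p1, q2), (p1, q5), (p2, q4).
P accepts in {p2} and Q accepts in {q0, q1, q2, q4, q5}. The reachable pairs whose P-component is accepting are (p2, q2), (p2, q4); in each of them the Q-component is accepting too, so the product for L(P) \ L(Q) (P-component accepting, Q-component rejecting) has no reachable accepting pair and the difference is empty.
Hence every string in L(P) is also in L(Q).

Yes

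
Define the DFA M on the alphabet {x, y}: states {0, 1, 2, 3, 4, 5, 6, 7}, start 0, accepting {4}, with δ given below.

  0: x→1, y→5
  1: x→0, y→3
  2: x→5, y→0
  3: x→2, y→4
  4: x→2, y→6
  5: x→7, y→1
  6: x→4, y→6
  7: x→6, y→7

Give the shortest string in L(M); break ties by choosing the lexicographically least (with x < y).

xyy

A breadth-first search from 0 reaches an accepting state first via the path 0 → 1 → 3 → 4 on input xyy.
No string of length < 3 is accepted (BFS exhausts all shorter strings without reaching an accepting state), and xyy is the lexicographically least accepting string of length 3.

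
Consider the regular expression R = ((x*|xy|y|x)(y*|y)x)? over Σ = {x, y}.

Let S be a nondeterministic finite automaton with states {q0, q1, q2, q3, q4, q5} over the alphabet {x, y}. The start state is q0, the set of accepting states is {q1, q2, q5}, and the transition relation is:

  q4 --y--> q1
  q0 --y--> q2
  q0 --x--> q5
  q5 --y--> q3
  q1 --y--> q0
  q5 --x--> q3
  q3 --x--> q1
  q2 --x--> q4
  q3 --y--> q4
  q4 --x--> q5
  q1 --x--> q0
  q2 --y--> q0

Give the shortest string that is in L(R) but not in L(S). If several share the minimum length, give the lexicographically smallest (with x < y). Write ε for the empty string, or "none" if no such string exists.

ε

The empty string ε is accepted by R but not by S.
Since ε is the unique shortest string, it is the required witness.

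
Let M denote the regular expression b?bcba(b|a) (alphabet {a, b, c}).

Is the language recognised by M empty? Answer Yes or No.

No

The string bcbaa matches the expression, so it belongs to L(M).
Since L(M) contains at least one string, it is not empty.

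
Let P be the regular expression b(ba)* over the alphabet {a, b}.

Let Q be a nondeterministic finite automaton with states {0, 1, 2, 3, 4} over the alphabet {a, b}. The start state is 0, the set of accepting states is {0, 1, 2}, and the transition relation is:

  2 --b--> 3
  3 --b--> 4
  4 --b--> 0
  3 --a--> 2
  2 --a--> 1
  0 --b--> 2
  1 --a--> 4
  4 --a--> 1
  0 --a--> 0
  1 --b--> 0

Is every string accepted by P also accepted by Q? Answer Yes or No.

Yes

Converting the expression P to a DFA (subset construction, then merging equivalent states) gives the minimal DFA with states {p0, p1, p2, p3}, start state p0, accepting states {p2} and transitions p0: a→p1, b→p2; p1: a→p1, b→p1; p2: a→p1, b→p3; p3: a→p2, b→p1.
Exploring the product automaton P × Q from the start pair (p0, 0), following both machines on each input symbol, reaches 8 state pairs: (p0, 0), (p1, 0), (p2, 2), (p1, 2), (p1, 1), (p3, 3), (p1, 3), (p1, 4).
P accepts in {p2} and Q accepts in {0, 1, 2}. The reachable pairs whose P-component is accepting are (p2, 2); in each of them the Q-component is accepting too, so the product for L(P) \ L(Q) (P-component accepting, Q-component rejecting) has no reachable accepting pair and the difference is empty.
Hence every string in L(P) is also in L(Q).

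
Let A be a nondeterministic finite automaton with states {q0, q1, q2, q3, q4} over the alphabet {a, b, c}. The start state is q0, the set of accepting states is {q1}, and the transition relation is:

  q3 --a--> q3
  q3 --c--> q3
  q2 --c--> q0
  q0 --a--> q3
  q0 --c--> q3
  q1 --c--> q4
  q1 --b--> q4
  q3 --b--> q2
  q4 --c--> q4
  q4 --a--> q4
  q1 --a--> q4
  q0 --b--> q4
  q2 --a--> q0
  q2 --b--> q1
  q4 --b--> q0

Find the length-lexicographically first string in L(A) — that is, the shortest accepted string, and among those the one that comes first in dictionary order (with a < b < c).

abb

A breadth-first search from q0 reaches an accepting state first via the path q0 → q3 → q2 → q1 on input abb.
No string of length < 3 is accepted (BFS exhausts all shorter strings without reaching an accepting state), and abb is the lexicographically least accepting string of length 3.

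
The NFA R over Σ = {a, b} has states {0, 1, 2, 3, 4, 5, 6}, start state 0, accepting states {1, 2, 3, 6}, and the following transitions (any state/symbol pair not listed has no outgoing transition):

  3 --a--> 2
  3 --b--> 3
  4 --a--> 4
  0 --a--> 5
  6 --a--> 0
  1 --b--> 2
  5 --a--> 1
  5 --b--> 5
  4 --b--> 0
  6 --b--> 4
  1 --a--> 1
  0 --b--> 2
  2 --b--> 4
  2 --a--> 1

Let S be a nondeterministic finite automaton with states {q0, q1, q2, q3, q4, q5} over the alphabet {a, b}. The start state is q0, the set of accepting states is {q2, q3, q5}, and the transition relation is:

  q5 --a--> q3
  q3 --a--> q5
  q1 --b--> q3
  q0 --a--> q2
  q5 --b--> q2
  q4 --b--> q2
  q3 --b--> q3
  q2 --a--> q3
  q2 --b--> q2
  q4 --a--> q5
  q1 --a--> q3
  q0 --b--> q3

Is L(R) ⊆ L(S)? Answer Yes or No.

Yes

Exploring the product automaton R × S from the start pair (0, q0), following both machines on each input symbol, reaches 13 state pairs: (0, q0), (5, q2), (2, q3), (1, q3), (1, q5), (4, q3), (2, q2), (4, q5), (0, q3), (4, q2), (0, q2), (5, q5), (5, q3).
R accepts in {1, 2, 3, 6} and S accepts in {q2, q3, q5}. The reachable pairs whose R-component is accepting are (2, q3), (1, q3), (1, q5), (2, q2); in each of them the S-component is accepting too, so the product for L(R) \ L(S) (R-component accepting, S-component rejecting) has no reachable accepting pair and the difference is empty.
Hence every string in L(R) is also in L(S).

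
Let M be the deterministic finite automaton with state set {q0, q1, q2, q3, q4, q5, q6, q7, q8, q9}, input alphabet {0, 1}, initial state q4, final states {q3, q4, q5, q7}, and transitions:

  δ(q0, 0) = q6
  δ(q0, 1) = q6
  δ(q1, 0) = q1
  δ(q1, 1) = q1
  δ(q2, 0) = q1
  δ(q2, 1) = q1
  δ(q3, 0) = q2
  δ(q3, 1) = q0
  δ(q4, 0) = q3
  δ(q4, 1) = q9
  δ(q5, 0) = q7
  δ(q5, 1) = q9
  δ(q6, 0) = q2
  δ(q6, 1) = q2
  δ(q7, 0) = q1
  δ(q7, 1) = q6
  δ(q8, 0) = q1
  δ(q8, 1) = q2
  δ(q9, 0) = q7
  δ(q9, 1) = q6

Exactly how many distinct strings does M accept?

3

The useful subgraph on states {q3, q4, q7, q9} is acyclic, so L(M) is finite; the longest accepting path visits 3 useful states, giving maximum string length 2.
Counting accepting paths from q4 by length: 1 of length 0, 1 of length 1, 1 of length 2. Total 3.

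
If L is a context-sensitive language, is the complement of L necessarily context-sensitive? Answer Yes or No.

Yes

The context-sensitive languages are exactly NSPACE(n), and by the Immerman–Szelepcsényi theorem nondeterministic space classes (from log n up) are closed under complement.
So the context-sensitive languages are closed under complement.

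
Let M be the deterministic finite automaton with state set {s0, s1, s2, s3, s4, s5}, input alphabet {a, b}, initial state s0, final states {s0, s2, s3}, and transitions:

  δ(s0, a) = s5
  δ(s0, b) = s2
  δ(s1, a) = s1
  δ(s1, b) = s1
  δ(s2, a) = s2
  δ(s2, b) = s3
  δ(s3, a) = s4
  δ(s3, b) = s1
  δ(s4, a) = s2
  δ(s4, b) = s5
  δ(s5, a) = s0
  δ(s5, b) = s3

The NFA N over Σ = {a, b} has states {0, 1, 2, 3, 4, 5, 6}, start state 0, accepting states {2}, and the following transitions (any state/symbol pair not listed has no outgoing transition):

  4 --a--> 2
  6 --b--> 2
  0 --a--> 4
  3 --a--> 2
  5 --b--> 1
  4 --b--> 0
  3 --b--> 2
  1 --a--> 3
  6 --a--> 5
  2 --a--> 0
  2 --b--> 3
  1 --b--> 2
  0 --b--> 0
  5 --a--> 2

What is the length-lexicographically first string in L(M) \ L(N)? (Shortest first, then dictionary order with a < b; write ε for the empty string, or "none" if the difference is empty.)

The empty string ε is accepted by M but not by N.
Since ε is the unique shortest string, it is the required witness.

ε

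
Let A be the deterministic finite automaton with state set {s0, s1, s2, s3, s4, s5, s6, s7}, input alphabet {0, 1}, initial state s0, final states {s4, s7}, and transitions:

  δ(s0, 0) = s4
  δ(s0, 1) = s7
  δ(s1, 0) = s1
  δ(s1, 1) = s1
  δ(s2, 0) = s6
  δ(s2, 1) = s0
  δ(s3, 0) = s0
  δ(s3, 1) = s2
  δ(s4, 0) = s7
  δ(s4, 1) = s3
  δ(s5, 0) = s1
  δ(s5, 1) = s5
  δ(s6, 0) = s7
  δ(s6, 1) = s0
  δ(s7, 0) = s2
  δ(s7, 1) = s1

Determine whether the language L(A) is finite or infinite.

State s0 is reachable from the start and can reach an accepting state, and it lies on the cycle s0 → s4 → s3 → s0.
Traversing that cycle any number of times yields accepted strings of unbounded length, so the language is infinite.

infinite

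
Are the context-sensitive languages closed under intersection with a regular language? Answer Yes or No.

Every regular language is context-sensitive, and context-sensitive languages are closed under intersection (an LBA runs the DFA check and then the LBA for L on the same linear tape).
So the context-sensitive languages are closed under intersection with a regular language.

Yes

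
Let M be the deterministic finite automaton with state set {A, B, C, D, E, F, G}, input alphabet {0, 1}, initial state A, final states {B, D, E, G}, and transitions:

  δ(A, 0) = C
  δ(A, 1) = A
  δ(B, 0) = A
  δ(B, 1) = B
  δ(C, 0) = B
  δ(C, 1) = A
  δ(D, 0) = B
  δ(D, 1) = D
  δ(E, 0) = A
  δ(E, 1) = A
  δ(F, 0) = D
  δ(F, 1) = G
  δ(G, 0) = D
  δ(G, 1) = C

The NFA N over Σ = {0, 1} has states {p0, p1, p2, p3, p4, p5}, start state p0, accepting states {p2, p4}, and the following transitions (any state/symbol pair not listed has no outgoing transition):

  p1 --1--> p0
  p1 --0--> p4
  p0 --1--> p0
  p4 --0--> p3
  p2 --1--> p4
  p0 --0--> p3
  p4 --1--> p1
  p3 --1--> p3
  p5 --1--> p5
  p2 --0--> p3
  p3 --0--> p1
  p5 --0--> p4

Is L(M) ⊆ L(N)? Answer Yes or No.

The string 00 is in L(M) but not in L(N).
So L(M) ⊄ L(N).

No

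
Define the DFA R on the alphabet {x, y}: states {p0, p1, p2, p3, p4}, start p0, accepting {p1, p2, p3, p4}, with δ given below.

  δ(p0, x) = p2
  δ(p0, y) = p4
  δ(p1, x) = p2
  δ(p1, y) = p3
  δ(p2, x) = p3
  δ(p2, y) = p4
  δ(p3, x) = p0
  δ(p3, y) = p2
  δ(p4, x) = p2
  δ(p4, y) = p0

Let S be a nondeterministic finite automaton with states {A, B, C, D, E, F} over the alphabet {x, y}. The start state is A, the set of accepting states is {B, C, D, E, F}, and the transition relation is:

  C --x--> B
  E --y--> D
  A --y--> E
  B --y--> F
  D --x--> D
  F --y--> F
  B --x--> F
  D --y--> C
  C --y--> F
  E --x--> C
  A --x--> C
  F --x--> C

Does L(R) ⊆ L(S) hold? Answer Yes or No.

Exploring the product automaton R × S from the start pair (p0, A), following both machines on each input symbol, reaches 16 state pairs: (p0, A), (p2, C), (p4, E), (p3, B), (p4, F), (p0, D), (p0, F), (p2, F), (p2, D), (p4, C), (p3, C), (p3, D), (p2, B), (p0, B), (p3, F), (p0, C).
R accepts in {p1, p2, p3, p4} and S accepts in {B, C, D, E, F}. The reachable pairs whose R-component is accepting are (p2, C), (p4, E), (p3, B), (p4, F), (p2, F), (p2, D), (p4, C), (p3, C), (p3, D), (p2, B), (p3, F); in each of them the S-component is accepting too, so the product for L(R) \ L(S) (R-component accepting, S-component rejecting) has no reachable accepting pair and the difference is empty.
Hence every string in L(R) is also in L(S).

Yes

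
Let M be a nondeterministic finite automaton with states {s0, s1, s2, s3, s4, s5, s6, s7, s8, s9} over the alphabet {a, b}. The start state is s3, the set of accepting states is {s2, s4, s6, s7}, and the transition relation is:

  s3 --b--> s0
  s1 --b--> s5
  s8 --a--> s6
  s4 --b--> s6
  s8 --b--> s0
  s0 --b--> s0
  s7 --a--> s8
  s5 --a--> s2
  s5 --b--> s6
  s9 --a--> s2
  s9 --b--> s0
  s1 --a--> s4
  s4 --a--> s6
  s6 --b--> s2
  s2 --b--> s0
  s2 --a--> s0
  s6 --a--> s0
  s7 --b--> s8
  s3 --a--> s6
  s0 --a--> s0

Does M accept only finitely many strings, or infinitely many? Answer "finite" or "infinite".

The useful states (reachable from s3 and able to reach an accepting state) are {s2, s3, s6}.
Restricted to these states the transition graph has no cycle, so every accepting path has bounded length and L is finite.

finite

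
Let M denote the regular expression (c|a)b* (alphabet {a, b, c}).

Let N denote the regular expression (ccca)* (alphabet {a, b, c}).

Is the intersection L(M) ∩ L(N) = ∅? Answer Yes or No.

Yes

Converting the expression M to a DFA (subset construction, then merging equivalent states) gives the minimal DFA with states {m0, m1, m2}, start state m0, accepting states {m1} and transitions m0: a→m1, b→m2, c→m1; m1: a→m2, b→m1, c→m2; m2: a→m2, b→m2, c→m2.
Converting the expression N to a DFA (subset construction, then merging equivalent states) gives the minimal DFA with states {n0, n1, n2, n3, n4}, start state n0, accepting states {n0} and transitions n0: a→n1, b→n1, c→n2; n1: a→n1, b→n1, c→n1; n2: a→n1, b→n1, c→n3; n3: a→n1, b→n1, c→n4; n4: a→n0, b→n1, c→n1.
Exploring the product automaton M × N from the start pair (m0, n0), following both machines on each input symbol, reaches 8 state pairs: (m0, n0), (m1, n1), (m2, n1), (m1, n2), (m2, n3), (m2, n4), (m2, n0), (m2, n2).
M accepts in {m1} and N accepts in {n0}; no reachable pair has both components accepting, so no string drives both machines to acceptance simultaneously and L(M) ∩ L(N) = ∅.
So no string is accepted by both, and the intersection is empty.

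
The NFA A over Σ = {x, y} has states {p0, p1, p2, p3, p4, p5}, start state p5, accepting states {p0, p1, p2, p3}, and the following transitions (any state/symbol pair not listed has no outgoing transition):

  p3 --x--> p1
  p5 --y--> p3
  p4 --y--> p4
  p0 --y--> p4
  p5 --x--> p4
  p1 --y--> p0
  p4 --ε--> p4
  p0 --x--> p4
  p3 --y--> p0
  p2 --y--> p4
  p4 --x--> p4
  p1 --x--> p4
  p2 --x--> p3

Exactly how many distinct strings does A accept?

4

The useful subgraph on states {p0, p1, p3, p5} is acyclic, so L(A) is finite; the longest accepting path visits 4 useful states, giving maximum string length 3.
Counting accepting paths from p5 by length: 1 of length 1, 2 of length 2, 1 of length 3. Total 4.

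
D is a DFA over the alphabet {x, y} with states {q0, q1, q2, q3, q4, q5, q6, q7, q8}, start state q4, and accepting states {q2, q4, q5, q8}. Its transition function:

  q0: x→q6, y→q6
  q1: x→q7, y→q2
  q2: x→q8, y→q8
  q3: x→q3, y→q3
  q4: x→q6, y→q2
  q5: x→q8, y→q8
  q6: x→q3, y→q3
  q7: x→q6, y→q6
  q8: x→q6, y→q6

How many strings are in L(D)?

4

The useful subgraph on states {q2, q4, q8} is acyclic, so L(D) is finite; the longest accepting path visits 3 useful states, giving maximum string length 2.
Counting accepting paths from q4 by length: 1 of length 0, 1 of length 1, 2 of length 2. Total 4.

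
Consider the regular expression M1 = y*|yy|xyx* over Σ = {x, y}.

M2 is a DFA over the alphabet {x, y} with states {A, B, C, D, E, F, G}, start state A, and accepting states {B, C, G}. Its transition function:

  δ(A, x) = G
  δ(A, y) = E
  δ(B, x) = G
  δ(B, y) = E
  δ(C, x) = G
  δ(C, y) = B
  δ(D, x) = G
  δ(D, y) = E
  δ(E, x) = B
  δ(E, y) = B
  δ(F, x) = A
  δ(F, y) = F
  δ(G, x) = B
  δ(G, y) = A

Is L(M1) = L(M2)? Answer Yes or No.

The empty string ε is accepted by M1 but rejected by M2.
So L(M1) ≠ L(M2).

No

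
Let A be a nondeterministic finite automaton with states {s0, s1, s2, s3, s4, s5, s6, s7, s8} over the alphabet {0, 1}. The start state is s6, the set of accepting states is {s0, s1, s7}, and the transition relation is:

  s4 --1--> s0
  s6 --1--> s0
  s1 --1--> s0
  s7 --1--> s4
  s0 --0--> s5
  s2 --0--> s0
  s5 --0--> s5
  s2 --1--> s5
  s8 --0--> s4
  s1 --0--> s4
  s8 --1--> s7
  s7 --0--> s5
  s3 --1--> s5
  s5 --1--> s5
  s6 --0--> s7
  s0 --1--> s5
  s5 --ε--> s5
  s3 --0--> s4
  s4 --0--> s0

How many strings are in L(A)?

The useful subgraph on states {s0, s4, s6, s7} is acyclic, so L(A) is finite; the longest accepting path visits 4 useful states, giving maximum string length 3.
Counting accepting paths from s6 by length: 2 of length 1, 2 of length 3. Total 4.

4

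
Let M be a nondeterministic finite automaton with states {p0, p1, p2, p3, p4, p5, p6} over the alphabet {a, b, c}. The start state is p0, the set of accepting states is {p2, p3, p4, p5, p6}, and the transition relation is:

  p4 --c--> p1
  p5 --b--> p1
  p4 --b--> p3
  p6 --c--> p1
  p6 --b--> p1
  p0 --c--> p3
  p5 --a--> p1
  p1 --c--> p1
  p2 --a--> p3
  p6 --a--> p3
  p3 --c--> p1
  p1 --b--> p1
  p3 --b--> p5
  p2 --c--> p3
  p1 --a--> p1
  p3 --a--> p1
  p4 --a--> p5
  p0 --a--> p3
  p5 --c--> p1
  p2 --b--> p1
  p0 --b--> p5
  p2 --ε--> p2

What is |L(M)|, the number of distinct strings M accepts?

The useful subgraph on states {p0, p3, p5} is acyclic, so L(M) is finite; the longest accepting path visits 3 useful states, giving maximum string length 2.
Counting accepting paths from p0 by length: 3 of length 1, 2 of length 2. Total 5.

5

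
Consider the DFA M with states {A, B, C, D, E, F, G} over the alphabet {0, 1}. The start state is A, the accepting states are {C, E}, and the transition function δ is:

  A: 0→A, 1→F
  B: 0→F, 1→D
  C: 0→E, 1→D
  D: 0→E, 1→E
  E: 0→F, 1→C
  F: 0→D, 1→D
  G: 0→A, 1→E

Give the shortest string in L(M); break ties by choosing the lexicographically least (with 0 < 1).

A breadth-first search from A reaches an accepting state first via the path A → F → D → E on input 100.
No string of length < 3 is accepted (BFS exhausts all shorter strings without reaching an accepting state), and 100 is the lexicographically least accepting string of length 3.

100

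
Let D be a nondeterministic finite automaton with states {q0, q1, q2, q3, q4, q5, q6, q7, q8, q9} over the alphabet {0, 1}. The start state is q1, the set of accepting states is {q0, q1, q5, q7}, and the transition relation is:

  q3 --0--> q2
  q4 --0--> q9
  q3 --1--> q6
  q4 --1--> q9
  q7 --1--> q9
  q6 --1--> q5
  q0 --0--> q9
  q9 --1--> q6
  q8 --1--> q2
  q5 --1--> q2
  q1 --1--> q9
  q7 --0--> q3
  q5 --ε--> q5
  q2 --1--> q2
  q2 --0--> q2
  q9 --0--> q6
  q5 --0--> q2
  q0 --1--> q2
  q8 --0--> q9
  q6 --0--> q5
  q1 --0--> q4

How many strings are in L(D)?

13

The useful subgraph on states {q1, q4, q5, q6, q9} is acyclic, so L(D) is finite; the longest accepting path visits 5 useful states, giving maximum string length 4.
Counting accepting paths from q1 by length: 1 of length 0, 4 of length 3, 8 of length 4. Total 13.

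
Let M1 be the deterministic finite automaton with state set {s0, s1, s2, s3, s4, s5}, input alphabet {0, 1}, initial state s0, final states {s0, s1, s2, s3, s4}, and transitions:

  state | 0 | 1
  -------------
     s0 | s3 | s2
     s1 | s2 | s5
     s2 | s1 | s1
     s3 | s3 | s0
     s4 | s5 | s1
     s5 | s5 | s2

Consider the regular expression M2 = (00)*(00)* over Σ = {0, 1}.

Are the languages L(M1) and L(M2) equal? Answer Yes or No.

The string 0 is accepted by M1 but rejected by M2.
So L(M1) ≠ L(M2).

No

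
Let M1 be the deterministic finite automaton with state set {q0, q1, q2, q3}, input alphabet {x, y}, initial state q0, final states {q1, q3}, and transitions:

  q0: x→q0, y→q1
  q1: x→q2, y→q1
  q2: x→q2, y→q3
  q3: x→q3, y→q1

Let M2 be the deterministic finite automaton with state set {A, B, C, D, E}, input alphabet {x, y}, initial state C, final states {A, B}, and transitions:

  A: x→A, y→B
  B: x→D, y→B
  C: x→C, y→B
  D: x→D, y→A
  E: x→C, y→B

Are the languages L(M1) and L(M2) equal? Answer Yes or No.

Exploring the product automaton M1 × M2 from the start pair (q0, C), following both machines on each input symbol, reaches 4 state pairs: (q0, C), (q1, B), (q2, D), (q3, A).
M1 accepts in {q1, q3} and M2 accepts in {A, B}. In every reachable pair the two components are either both accepting — (q1, B), (q3, A) — or both non-accepting, so no string is accepted by exactly one of the machines: L(M1) \ L(M2) and L(M2) \ L(M1) are both empty.
Hence every string is accepted by M1 iff it is accepted by M2, and the two languages coincide.

Yes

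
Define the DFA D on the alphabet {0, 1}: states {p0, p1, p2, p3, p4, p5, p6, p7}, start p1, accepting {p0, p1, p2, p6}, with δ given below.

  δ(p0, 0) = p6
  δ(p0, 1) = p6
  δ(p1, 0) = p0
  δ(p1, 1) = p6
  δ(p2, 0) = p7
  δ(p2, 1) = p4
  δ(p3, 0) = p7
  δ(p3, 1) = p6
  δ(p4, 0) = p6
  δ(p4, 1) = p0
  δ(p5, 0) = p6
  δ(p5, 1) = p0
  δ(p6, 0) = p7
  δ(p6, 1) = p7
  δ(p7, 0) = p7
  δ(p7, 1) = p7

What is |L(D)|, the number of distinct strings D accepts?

5

The useful subgraph on states {p0, p1, p6} is acyclic, so L(D) is finite; the longest accepting path visits 3 useful states, giving maximum string length 2.
Counting accepting paths from p1 by length: 1 of length 0, 2 of length 1, 2 of length 2. Total 5.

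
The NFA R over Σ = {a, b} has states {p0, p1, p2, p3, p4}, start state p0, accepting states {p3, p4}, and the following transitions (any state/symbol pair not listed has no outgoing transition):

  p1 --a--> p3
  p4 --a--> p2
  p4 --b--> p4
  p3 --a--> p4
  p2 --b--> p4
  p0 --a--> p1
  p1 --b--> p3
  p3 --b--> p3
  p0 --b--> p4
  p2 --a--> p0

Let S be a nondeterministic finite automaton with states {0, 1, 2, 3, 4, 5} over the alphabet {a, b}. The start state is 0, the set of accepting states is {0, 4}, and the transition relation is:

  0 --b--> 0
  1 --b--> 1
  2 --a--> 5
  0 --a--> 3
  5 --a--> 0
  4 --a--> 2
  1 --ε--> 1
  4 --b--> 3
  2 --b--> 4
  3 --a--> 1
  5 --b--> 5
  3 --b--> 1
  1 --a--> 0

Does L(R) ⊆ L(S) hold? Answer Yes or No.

The string aa is in L(R) but not in L(S).
So L(R) ⊄ L(S).

No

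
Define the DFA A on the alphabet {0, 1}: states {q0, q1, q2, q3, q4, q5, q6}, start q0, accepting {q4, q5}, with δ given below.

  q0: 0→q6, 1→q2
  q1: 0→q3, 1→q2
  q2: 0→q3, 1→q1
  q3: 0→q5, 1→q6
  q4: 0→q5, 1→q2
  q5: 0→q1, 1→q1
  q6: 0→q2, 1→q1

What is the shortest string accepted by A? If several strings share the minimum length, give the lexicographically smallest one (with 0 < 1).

100

A breadth-first search from q0 reaches an accepting state first via the path q0 → q2 → q3 → q5 on input 100.
No string of length < 3 is accepted (BFS exhausts all shorter strings without reaching an accepting state), and 100 is the lexicographically least accepting string of length 3.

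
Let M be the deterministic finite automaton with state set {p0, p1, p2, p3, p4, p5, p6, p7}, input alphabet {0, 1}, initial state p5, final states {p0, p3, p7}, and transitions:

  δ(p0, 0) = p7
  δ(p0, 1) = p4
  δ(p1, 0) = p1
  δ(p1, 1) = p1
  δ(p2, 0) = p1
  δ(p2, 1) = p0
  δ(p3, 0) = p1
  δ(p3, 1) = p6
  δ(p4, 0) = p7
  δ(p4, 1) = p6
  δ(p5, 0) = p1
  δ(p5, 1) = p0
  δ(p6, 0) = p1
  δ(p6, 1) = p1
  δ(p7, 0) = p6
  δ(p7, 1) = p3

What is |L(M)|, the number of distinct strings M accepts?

The useful subgraph on states {p0, p3, p4, p5, p7} is acyclic, so L(M) is finite; the longest accepting path visits 5 useful states, giving maximum string length 4.
Counting accepting paths from p5 by length: 1 of length 1, 1 of length 2, 2 of length 3, 1 of length 4. Total 5.

5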